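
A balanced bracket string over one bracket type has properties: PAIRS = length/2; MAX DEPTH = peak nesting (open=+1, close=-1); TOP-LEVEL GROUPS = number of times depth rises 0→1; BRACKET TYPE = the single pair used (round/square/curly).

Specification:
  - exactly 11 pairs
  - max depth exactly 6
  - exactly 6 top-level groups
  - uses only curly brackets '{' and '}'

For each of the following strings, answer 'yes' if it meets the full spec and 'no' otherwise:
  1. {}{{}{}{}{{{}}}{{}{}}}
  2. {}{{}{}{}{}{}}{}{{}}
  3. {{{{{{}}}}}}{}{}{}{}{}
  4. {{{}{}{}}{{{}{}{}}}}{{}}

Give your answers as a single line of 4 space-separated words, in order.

Answer: no no yes no

Derivation:
String 1 '{}{{}{}{}{{{}}}{{}{}}}': depth seq [1 0 1 2 1 2 1 2 1 2 3 4 3 2 1 2 3 2 3 2 1 0]
  -> pairs=11 depth=4 groups=2 -> no
String 2 '{}{{}{}{}{}{}}{}{{}}': depth seq [1 0 1 2 1 2 1 2 1 2 1 2 1 0 1 0 1 2 1 0]
  -> pairs=10 depth=2 groups=4 -> no
String 3 '{{{{{{}}}}}}{}{}{}{}{}': depth seq [1 2 3 4 5 6 5 4 3 2 1 0 1 0 1 0 1 0 1 0 1 0]
  -> pairs=11 depth=6 groups=6 -> yes
String 4 '{{{}{}{}}{{{}{}{}}}}{{}}': depth seq [1 2 3 2 3 2 3 2 1 2 3 4 3 4 3 4 3 2 1 0 1 2 1 0]
  -> pairs=12 depth=4 groups=2 -> no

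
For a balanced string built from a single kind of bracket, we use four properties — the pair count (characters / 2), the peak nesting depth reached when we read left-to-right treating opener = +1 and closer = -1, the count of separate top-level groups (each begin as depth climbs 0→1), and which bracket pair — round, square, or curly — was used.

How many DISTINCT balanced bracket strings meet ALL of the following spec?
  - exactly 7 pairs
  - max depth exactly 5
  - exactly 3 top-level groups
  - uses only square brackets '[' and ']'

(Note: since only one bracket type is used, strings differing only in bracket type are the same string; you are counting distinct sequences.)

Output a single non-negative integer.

Answer: 3

Derivation:
Spec: pairs=7 depth=5 groups=3
Count(depth <= 5) = 90
Count(depth <= 4) = 87
Count(depth == 5) = 90 - 87 = 3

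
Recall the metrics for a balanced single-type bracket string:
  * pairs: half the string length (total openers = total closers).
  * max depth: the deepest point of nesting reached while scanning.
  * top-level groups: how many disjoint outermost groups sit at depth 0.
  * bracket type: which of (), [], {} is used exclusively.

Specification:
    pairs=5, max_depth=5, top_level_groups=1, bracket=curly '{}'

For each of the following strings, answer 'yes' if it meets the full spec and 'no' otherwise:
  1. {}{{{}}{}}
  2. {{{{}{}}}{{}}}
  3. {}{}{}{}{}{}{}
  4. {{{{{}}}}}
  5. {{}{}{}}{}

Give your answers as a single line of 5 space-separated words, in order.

Answer: no no no yes no

Derivation:
String 1 '{}{{{}}{}}': depth seq [1 0 1 2 3 2 1 2 1 0]
  -> pairs=5 depth=3 groups=2 -> no
String 2 '{{{{}{}}}{{}}}': depth seq [1 2 3 4 3 4 3 2 1 2 3 2 1 0]
  -> pairs=7 depth=4 groups=1 -> no
String 3 '{}{}{}{}{}{}{}': depth seq [1 0 1 0 1 0 1 0 1 0 1 0 1 0]
  -> pairs=7 depth=1 groups=7 -> no
String 4 '{{{{{}}}}}': depth seq [1 2 3 4 5 4 3 2 1 0]
  -> pairs=5 depth=5 groups=1 -> yes
String 5 '{{}{}{}}{}': depth seq [1 2 1 2 1 2 1 0 1 0]
  -> pairs=5 depth=2 groups=2 -> no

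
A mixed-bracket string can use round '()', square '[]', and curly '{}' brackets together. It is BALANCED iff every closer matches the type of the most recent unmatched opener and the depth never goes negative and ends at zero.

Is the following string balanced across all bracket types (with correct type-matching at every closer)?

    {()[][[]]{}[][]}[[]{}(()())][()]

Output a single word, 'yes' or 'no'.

Answer: yes

Derivation:
pos 0: push '{'; stack = {
pos 1: push '('; stack = {(
pos 2: ')' matches '('; pop; stack = {
pos 3: push '['; stack = {[
pos 4: ']' matches '['; pop; stack = {
pos 5: push '['; stack = {[
pos 6: push '['; stack = {[[
pos 7: ']' matches '['; pop; stack = {[
pos 8: ']' matches '['; pop; stack = {
pos 9: push '{'; stack = {{
pos 10: '}' matches '{'; pop; stack = {
pos 11: push '['; stack = {[
pos 12: ']' matches '['; pop; stack = {
pos 13: push '['; stack = {[
pos 14: ']' matches '['; pop; stack = {
pos 15: '}' matches '{'; pop; stack = (empty)
pos 16: push '['; stack = [
pos 17: push '['; stack = [[
pos 18: ']' matches '['; pop; stack = [
pos 19: push '{'; stack = [{
pos 20: '}' matches '{'; pop; stack = [
pos 21: push '('; stack = [(
pos 22: push '('; stack = [((
pos 23: ')' matches '('; pop; stack = [(
pos 24: push '('; stack = [((
pos 25: ')' matches '('; pop; stack = [(
pos 26: ')' matches '('; pop; stack = [
pos 27: ']' matches '['; pop; stack = (empty)
pos 28: push '['; stack = [
pos 29: push '('; stack = [(
pos 30: ')' matches '('; pop; stack = [
pos 31: ']' matches '['; pop; stack = (empty)
end: stack empty → VALID
Verdict: properly nested → yes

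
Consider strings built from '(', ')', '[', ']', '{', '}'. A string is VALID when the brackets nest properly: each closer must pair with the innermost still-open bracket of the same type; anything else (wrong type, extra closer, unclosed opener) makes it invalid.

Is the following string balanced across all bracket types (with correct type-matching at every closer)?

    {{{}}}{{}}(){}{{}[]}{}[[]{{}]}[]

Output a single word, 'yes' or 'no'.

pos 0: push '{'; stack = {
pos 1: push '{'; stack = {{
pos 2: push '{'; stack = {{{
pos 3: '}' matches '{'; pop; stack = {{
pos 4: '}' matches '{'; pop; stack = {
pos 5: '}' matches '{'; pop; stack = (empty)
pos 6: push '{'; stack = {
pos 7: push '{'; stack = {{
pos 8: '}' matches '{'; pop; stack = {
pos 9: '}' matches '{'; pop; stack = (empty)
pos 10: push '('; stack = (
pos 11: ')' matches '('; pop; stack = (empty)
pos 12: push '{'; stack = {
pos 13: '}' matches '{'; pop; stack = (empty)
pos 14: push '{'; stack = {
pos 15: push '{'; stack = {{
pos 16: '}' matches '{'; pop; stack = {
pos 17: push '['; stack = {[
pos 18: ']' matches '['; pop; stack = {
pos 19: '}' matches '{'; pop; stack = (empty)
pos 20: push '{'; stack = {
pos 21: '}' matches '{'; pop; stack = (empty)
pos 22: push '['; stack = [
pos 23: push '['; stack = [[
pos 24: ']' matches '['; pop; stack = [
pos 25: push '{'; stack = [{
pos 26: push '{'; stack = [{{
pos 27: '}' matches '{'; pop; stack = [{
pos 28: saw closer ']' but top of stack is '{' (expected '}') → INVALID
Verdict: type mismatch at position 28: ']' closes '{' → no

Answer: no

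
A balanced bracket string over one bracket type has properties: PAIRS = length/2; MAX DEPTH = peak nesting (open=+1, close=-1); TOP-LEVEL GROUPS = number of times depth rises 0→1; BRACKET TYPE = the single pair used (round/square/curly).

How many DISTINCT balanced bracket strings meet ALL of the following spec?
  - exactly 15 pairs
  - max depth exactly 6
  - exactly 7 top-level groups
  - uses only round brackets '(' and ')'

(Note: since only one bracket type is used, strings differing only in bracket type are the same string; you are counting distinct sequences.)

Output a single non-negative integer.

Spec: pairs=15 depth=6 groups=7
Count(depth <= 6) = 147910
Count(depth <= 5) = 141526
Count(depth == 6) = 147910 - 141526 = 6384

Answer: 6384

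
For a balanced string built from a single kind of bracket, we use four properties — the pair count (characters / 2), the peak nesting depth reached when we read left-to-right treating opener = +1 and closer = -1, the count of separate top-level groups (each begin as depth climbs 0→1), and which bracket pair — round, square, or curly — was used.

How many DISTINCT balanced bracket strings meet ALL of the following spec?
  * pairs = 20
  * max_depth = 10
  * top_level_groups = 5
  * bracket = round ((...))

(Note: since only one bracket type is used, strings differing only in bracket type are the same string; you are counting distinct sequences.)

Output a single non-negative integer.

Answer: 3216400

Derivation:
Spec: pairs=20 depth=10 groups=5
Count(depth <= 10) = 463034440
Count(depth <= 9) = 459818040
Count(depth == 10) = 463034440 - 459818040 = 3216400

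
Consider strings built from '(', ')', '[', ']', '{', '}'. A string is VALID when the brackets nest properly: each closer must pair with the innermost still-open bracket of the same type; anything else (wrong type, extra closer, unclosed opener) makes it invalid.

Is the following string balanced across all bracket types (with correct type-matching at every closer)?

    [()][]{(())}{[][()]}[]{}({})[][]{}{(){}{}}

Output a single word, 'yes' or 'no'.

Answer: yes

Derivation:
pos 0: push '['; stack = [
pos 1: push '('; stack = [(
pos 2: ')' matches '('; pop; stack = [
pos 3: ']' matches '['; pop; stack = (empty)
pos 4: push '['; stack = [
pos 5: ']' matches '['; pop; stack = (empty)
pos 6: push '{'; stack = {
pos 7: push '('; stack = {(
pos 8: push '('; stack = {((
pos 9: ')' matches '('; pop; stack = {(
pos 10: ')' matches '('; pop; stack = {
pos 11: '}' matches '{'; pop; stack = (empty)
pos 12: push '{'; stack = {
pos 13: push '['; stack = {[
pos 14: ']' matches '['; pop; stack = {
pos 15: push '['; stack = {[
pos 16: push '('; stack = {[(
pos 17: ')' matches '('; pop; stack = {[
pos 18: ']' matches '['; pop; stack = {
pos 19: '}' matches '{'; pop; stack = (empty)
pos 20: push '['; stack = [
pos 21: ']' matches '['; pop; stack = (empty)
pos 22: push '{'; stack = {
pos 23: '}' matches '{'; pop; stack = (empty)
pos 24: push '('; stack = (
pos 25: push '{'; stack = ({
pos 26: '}' matches '{'; pop; stack = (
pos 27: ')' matches '('; pop; stack = (empty)
pos 28: push '['; stack = [
pos 29: ']' matches '['; pop; stack = (empty)
pos 30: push '['; stack = [
pos 31: ']' matches '['; pop; stack = (empty)
pos 32: push '{'; stack = {
pos 33: '}' matches '{'; pop; stack = (empty)
pos 34: push '{'; stack = {
pos 35: push '('; stack = {(
pos 36: ')' matches '('; pop; stack = {
pos 37: push '{'; stack = {{
pos 38: '}' matches '{'; pop; stack = {
pos 39: push '{'; stack = {{
pos 40: '}' matches '{'; pop; stack = {
pos 41: '}' matches '{'; pop; stack = (empty)
end: stack empty → VALID
Verdict: properly nested → yes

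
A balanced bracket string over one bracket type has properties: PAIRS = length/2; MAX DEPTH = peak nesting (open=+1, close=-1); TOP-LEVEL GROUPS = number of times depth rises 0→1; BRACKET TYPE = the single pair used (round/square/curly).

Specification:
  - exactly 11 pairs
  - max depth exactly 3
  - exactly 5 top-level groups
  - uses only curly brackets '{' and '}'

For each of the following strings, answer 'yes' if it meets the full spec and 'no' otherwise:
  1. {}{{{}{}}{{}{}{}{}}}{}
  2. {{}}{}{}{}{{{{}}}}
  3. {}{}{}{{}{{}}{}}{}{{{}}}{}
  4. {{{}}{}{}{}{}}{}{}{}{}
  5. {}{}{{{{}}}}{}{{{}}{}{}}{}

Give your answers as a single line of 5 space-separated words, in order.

String 1 '{}{{{}{}}{{}{}{}{}}}{}': depth seq [1 0 1 2 3 2 3 2 1 2 3 2 3 2 3 2 3 2 1 0 1 0]
  -> pairs=11 depth=3 groups=3 -> no
String 2 '{{}}{}{}{}{{{{}}}}': depth seq [1 2 1 0 1 0 1 0 1 0 1 2 3 4 3 2 1 0]
  -> pairs=9 depth=4 groups=5 -> no
String 3 '{}{}{}{{}{{}}{}}{}{{{}}}{}': depth seq [1 0 1 0 1 0 1 2 1 2 3 2 1 2 1 0 1 0 1 2 3 2 1 0 1 0]
  -> pairs=13 depth=3 groups=7 -> no
String 4 '{{{}}{}{}{}{}}{}{}{}{}': depth seq [1 2 3 2 1 2 1 2 1 2 1 2 1 0 1 0 1 0 1 0 1 0]
  -> pairs=11 depth=3 groups=5 -> yes
String 5 '{}{}{{{{}}}}{}{{{}}{}{}}{}': depth seq [1 0 1 0 1 2 3 4 3 2 1 0 1 0 1 2 3 2 1 2 1 2 1 0 1 0]
  -> pairs=13 depth=4 groups=6 -> no

Answer: no no no yes no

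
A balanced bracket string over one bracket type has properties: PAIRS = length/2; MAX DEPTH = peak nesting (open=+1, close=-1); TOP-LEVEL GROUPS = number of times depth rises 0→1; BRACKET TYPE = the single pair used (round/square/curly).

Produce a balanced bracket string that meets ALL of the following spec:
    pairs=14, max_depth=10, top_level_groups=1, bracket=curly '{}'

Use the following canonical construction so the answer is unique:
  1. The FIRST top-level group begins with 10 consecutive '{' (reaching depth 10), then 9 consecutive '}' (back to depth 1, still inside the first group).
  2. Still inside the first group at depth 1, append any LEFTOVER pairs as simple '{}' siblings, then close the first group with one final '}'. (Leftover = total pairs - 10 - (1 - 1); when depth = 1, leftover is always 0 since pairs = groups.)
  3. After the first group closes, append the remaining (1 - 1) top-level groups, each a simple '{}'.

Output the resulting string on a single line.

Answer: {{{{{{{{{{}}}}}}}}}{}{}{}{}}

Derivation:
Spec: pairs=14 depth=10 groups=1
Leftover pairs = 14 - 10 - (1-1) = 4
First group: deep chain of depth 10 + 4 sibling pairs
Remaining 0 groups: simple '{}' each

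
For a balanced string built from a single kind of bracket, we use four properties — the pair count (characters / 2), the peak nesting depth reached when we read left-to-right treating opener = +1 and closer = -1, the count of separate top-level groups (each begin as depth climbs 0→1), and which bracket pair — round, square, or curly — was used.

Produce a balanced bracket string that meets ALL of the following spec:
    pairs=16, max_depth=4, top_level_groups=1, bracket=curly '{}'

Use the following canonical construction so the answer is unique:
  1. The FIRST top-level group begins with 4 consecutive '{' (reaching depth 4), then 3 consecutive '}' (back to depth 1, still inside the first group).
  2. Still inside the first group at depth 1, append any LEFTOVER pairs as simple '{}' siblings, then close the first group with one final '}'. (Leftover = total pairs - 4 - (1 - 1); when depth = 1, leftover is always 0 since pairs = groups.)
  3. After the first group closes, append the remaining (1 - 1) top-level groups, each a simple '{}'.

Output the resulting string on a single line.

Answer: {{{{}}}{}{}{}{}{}{}{}{}{}{}{}{}}

Derivation:
Spec: pairs=16 depth=4 groups=1
Leftover pairs = 16 - 4 - (1-1) = 12
First group: deep chain of depth 4 + 12 sibling pairs
Remaining 0 groups: simple '{}' each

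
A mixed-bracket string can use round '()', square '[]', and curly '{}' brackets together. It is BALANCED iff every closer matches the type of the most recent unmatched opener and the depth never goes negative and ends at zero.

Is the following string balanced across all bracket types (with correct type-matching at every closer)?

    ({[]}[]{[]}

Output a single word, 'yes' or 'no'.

pos 0: push '('; stack = (
pos 1: push '{'; stack = ({
pos 2: push '['; stack = ({[
pos 3: ']' matches '['; pop; stack = ({
pos 4: '}' matches '{'; pop; stack = (
pos 5: push '['; stack = ([
pos 6: ']' matches '['; pop; stack = (
pos 7: push '{'; stack = ({
pos 8: push '['; stack = ({[
pos 9: ']' matches '['; pop; stack = ({
pos 10: '}' matches '{'; pop; stack = (
end: stack still non-empty (() → INVALID
Verdict: unclosed openers at end: ( → no

Answer: no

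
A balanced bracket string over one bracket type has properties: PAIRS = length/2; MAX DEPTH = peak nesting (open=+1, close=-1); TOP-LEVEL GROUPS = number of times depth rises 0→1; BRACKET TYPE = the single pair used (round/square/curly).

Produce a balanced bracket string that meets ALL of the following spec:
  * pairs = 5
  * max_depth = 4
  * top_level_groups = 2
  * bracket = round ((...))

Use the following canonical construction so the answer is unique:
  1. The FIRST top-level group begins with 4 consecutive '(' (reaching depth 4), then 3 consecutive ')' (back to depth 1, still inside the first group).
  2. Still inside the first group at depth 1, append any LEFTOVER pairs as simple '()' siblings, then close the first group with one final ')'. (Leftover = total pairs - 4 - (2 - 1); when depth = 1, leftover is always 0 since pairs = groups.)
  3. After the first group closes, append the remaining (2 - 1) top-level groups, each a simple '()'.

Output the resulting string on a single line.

Answer: (((())))()

Derivation:
Spec: pairs=5 depth=4 groups=2
Leftover pairs = 5 - 4 - (2-1) = 0
First group: deep chain of depth 4 + 0 sibling pairs
Remaining 1 groups: simple '()' each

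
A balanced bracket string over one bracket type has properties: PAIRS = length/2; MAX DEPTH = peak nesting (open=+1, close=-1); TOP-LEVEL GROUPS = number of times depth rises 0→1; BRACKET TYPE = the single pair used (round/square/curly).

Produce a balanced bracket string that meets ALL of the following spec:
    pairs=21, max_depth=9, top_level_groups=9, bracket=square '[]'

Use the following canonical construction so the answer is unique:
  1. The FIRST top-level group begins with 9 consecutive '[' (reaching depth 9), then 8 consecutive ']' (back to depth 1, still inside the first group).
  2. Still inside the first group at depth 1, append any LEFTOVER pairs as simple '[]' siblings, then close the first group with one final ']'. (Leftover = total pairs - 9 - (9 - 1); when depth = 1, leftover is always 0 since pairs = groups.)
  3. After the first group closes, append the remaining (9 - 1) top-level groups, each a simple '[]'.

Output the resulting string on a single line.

Spec: pairs=21 depth=9 groups=9
Leftover pairs = 21 - 9 - (9-1) = 4
First group: deep chain of depth 9 + 4 sibling pairs
Remaining 8 groups: simple '[]' each

Answer: [[[[[[[[[]]]]]]]][][][][]][][][][][][][][]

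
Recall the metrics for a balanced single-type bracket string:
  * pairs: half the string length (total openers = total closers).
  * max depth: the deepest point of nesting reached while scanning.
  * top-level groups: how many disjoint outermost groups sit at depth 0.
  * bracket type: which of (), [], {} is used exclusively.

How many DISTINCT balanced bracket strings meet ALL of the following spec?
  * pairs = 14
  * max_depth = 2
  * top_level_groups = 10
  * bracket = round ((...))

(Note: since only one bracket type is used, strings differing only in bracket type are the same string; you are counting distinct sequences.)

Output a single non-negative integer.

Spec: pairs=14 depth=2 groups=10
Count(depth <= 2) = 715
Count(depth <= 1) = 0
Count(depth == 2) = 715 - 0 = 715

Answer: 715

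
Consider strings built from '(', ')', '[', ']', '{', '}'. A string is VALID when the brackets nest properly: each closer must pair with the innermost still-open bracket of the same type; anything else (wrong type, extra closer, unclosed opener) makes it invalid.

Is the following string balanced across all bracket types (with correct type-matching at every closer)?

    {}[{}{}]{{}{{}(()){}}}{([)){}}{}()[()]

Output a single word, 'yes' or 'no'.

pos 0: push '{'; stack = {
pos 1: '}' matches '{'; pop; stack = (empty)
pos 2: push '['; stack = [
pos 3: push '{'; stack = [{
pos 4: '}' matches '{'; pop; stack = [
pos 5: push '{'; stack = [{
pos 6: '}' matches '{'; pop; stack = [
pos 7: ']' matches '['; pop; stack = (empty)
pos 8: push '{'; stack = {
pos 9: push '{'; stack = {{
pos 10: '}' matches '{'; pop; stack = {
pos 11: push '{'; stack = {{
pos 12: push '{'; stack = {{{
pos 13: '}' matches '{'; pop; stack = {{
pos 14: push '('; stack = {{(
pos 15: push '('; stack = {{((
pos 16: ')' matches '('; pop; stack = {{(
pos 17: ')' matches '('; pop; stack = {{
pos 18: push '{'; stack = {{{
pos 19: '}' matches '{'; pop; stack = {{
pos 20: '}' matches '{'; pop; stack = {
pos 21: '}' matches '{'; pop; stack = (empty)
pos 22: push '{'; stack = {
pos 23: push '('; stack = {(
pos 24: push '['; stack = {([
pos 25: saw closer ')' but top of stack is '[' (expected ']') → INVALID
Verdict: type mismatch at position 25: ')' closes '[' → no

Answer: no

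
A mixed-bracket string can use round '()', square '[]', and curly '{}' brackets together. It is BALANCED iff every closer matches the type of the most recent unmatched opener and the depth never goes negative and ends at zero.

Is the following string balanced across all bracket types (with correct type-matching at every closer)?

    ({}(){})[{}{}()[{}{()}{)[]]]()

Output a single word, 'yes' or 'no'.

pos 0: push '('; stack = (
pos 1: push '{'; stack = ({
pos 2: '}' matches '{'; pop; stack = (
pos 3: push '('; stack = ((
pos 4: ')' matches '('; pop; stack = (
pos 5: push '{'; stack = ({
pos 6: '}' matches '{'; pop; stack = (
pos 7: ')' matches '('; pop; stack = (empty)
pos 8: push '['; stack = [
pos 9: push '{'; stack = [{
pos 10: '}' matches '{'; pop; stack = [
pos 11: push '{'; stack = [{
pos 12: '}' matches '{'; pop; stack = [
pos 13: push '('; stack = [(
pos 14: ')' matches '('; pop; stack = [
pos 15: push '['; stack = [[
pos 16: push '{'; stack = [[{
pos 17: '}' matches '{'; pop; stack = [[
pos 18: push '{'; stack = [[{
pos 19: push '('; stack = [[{(
pos 20: ')' matches '('; pop; stack = [[{
pos 21: '}' matches '{'; pop; stack = [[
pos 22: push '{'; stack = [[{
pos 23: saw closer ')' but top of stack is '{' (expected '}') → INVALID
Verdict: type mismatch at position 23: ')' closes '{' → no

Answer: no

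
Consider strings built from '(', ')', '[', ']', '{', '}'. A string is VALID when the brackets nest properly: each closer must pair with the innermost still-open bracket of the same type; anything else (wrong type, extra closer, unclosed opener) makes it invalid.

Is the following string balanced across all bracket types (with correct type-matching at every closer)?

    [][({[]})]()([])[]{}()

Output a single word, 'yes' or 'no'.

Answer: yes

Derivation:
pos 0: push '['; stack = [
pos 1: ']' matches '['; pop; stack = (empty)
pos 2: push '['; stack = [
pos 3: push '('; stack = [(
pos 4: push '{'; stack = [({
pos 5: push '['; stack = [({[
pos 6: ']' matches '['; pop; stack = [({
pos 7: '}' matches '{'; pop; stack = [(
pos 8: ')' matches '('; pop; stack = [
pos 9: ']' matches '['; pop; stack = (empty)
pos 10: push '('; stack = (
pos 11: ')' matches '('; pop; stack = (empty)
pos 12: push '('; stack = (
pos 13: push '['; stack = ([
pos 14: ']' matches '['; pop; stack = (
pos 15: ')' matches '('; pop; stack = (empty)
pos 16: push '['; stack = [
pos 17: ']' matches '['; pop; stack = (empty)
pos 18: push '{'; stack = {
pos 19: '}' matches '{'; pop; stack = (empty)
pos 20: push '('; stack = (
pos 21: ')' matches '('; pop; stack = (empty)
end: stack empty → VALID
Verdict: properly nested → yes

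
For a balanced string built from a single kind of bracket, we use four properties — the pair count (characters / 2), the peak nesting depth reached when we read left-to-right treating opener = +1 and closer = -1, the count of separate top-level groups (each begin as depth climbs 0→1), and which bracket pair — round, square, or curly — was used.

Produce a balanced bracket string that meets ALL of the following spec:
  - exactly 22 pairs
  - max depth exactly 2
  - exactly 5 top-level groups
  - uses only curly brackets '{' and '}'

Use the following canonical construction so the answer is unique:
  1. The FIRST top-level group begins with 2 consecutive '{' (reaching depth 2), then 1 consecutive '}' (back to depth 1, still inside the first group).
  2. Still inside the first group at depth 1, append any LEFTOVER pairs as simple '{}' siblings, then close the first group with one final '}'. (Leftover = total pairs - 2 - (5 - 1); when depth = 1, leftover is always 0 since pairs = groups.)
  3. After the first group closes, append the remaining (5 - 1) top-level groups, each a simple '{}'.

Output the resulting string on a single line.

Answer: {{}{}{}{}{}{}{}{}{}{}{}{}{}{}{}{}{}}{}{}{}{}

Derivation:
Spec: pairs=22 depth=2 groups=5
Leftover pairs = 22 - 2 - (5-1) = 16
First group: deep chain of depth 2 + 16 sibling pairs
Remaining 4 groups: simple '{}' each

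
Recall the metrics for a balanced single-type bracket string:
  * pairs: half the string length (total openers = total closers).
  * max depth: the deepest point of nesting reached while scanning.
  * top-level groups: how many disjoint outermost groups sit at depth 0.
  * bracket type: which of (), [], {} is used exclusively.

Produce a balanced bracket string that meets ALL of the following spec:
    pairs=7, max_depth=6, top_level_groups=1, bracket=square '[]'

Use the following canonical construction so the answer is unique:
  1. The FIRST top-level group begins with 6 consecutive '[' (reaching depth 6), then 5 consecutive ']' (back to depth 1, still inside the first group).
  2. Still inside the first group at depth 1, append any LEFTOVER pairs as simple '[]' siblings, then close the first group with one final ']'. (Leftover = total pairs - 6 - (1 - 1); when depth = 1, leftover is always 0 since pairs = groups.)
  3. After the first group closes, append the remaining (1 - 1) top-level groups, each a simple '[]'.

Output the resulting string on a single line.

Answer: [[[[[[]]]]][]]

Derivation:
Spec: pairs=7 depth=6 groups=1
Leftover pairs = 7 - 6 - (1-1) = 1
First group: deep chain of depth 6 + 1 sibling pairs
Remaining 0 groups: simple '[]' each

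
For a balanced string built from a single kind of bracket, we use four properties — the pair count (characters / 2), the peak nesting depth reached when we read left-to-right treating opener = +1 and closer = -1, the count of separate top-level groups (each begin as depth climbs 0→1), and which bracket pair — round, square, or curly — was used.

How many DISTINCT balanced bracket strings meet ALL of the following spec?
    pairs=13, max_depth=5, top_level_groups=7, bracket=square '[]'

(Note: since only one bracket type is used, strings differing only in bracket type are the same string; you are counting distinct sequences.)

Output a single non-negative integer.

Answer: 714

Derivation:
Spec: pairs=13 depth=5 groups=7
Count(depth <= 5) = 9884
Count(depth <= 4) = 9170
Count(depth == 5) = 9884 - 9170 = 714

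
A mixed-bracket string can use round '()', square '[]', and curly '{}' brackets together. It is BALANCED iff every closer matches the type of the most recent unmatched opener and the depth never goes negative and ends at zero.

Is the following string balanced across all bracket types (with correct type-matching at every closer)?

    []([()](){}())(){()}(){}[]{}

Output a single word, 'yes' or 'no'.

pos 0: push '['; stack = [
pos 1: ']' matches '['; pop; stack = (empty)
pos 2: push '('; stack = (
pos 3: push '['; stack = ([
pos 4: push '('; stack = ([(
pos 5: ')' matches '('; pop; stack = ([
pos 6: ']' matches '['; pop; stack = (
pos 7: push '('; stack = ((
pos 8: ')' matches '('; pop; stack = (
pos 9: push '{'; stack = ({
pos 10: '}' matches '{'; pop; stack = (
pos 11: push '('; stack = ((
pos 12: ')' matches '('; pop; stack = (
pos 13: ')' matches '('; pop; stack = (empty)
pos 14: push '('; stack = (
pos 15: ')' matches '('; pop; stack = (empty)
pos 16: push '{'; stack = {
pos 17: push '('; stack = {(
pos 18: ')' matches '('; pop; stack = {
pos 19: '}' matches '{'; pop; stack = (empty)
pos 20: push '('; stack = (
pos 21: ')' matches '('; pop; stack = (empty)
pos 22: push '{'; stack = {
pos 23: '}' matches '{'; pop; stack = (empty)
pos 24: push '['; stack = [
pos 25: ']' matches '['; pop; stack = (empty)
pos 26: push '{'; stack = {
pos 27: '}' matches '{'; pop; stack = (empty)
end: stack empty → VALID
Verdict: properly nested → yes

Answer: yes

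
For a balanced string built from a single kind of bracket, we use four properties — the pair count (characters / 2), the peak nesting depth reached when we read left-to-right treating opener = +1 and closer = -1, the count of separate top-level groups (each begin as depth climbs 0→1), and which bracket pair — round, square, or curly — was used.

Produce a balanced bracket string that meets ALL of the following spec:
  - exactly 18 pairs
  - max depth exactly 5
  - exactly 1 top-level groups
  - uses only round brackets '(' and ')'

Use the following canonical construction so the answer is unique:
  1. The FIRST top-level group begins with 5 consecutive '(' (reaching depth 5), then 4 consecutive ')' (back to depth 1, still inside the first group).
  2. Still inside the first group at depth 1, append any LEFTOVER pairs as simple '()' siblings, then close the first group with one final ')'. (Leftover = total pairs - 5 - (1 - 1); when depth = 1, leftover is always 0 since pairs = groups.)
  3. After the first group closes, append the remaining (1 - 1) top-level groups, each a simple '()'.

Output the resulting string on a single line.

Answer: ((((())))()()()()()()()()()()()()())

Derivation:
Spec: pairs=18 depth=5 groups=1
Leftover pairs = 18 - 5 - (1-1) = 13
First group: deep chain of depth 5 + 13 sibling pairs
Remaining 0 groups: simple '()' each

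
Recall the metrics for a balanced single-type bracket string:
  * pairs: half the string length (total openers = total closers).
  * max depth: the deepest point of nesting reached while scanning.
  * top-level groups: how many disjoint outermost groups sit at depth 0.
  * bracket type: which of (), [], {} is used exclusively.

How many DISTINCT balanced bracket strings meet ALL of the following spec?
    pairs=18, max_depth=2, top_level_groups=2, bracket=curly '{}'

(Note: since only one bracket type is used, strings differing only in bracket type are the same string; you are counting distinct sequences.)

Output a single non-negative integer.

Spec: pairs=18 depth=2 groups=2
Count(depth <= 2) = 17
Count(depth <= 1) = 0
Count(depth == 2) = 17 - 0 = 17

Answer: 17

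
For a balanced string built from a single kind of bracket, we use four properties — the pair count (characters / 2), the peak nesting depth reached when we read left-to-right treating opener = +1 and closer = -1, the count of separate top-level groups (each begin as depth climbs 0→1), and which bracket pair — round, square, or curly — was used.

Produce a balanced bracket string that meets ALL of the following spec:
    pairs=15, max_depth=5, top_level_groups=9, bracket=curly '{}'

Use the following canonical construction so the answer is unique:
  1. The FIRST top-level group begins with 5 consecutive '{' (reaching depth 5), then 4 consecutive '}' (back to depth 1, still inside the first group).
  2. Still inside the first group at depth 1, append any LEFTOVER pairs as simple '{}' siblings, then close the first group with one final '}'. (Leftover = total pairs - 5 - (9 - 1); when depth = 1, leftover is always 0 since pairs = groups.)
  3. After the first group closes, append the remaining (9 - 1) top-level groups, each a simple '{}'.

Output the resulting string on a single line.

Answer: {{{{{}}}}{}{}}{}{}{}{}{}{}{}{}

Derivation:
Spec: pairs=15 depth=5 groups=9
Leftover pairs = 15 - 5 - (9-1) = 2
First group: deep chain of depth 5 + 2 sibling pairs
Remaining 8 groups: simple '{}' each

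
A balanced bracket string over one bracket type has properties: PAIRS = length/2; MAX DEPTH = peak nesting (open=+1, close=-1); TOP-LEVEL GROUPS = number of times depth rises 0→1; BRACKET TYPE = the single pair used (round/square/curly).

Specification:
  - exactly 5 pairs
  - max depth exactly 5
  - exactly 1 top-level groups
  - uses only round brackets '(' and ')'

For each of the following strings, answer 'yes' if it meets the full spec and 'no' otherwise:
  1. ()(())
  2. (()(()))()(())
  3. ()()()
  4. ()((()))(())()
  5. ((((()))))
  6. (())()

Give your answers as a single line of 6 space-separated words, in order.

String 1 '()(())': depth seq [1 0 1 2 1 0]
  -> pairs=3 depth=2 groups=2 -> no
String 2 '(()(()))()(())': depth seq [1 2 1 2 3 2 1 0 1 0 1 2 1 0]
  -> pairs=7 depth=3 groups=3 -> no
String 3 '()()()': depth seq [1 0 1 0 1 0]
  -> pairs=3 depth=1 groups=3 -> no
String 4 '()((()))(())()': depth seq [1 0 1 2 3 2 1 0 1 2 1 0 1 0]
  -> pairs=7 depth=3 groups=4 -> no
String 5 '((((()))))': depth seq [1 2 3 4 5 4 3 2 1 0]
  -> pairs=5 depth=5 groups=1 -> yes
String 6 '(())()': depth seq [1 2 1 0 1 0]
  -> pairs=3 depth=2 groups=2 -> no

Answer: no no no no yes no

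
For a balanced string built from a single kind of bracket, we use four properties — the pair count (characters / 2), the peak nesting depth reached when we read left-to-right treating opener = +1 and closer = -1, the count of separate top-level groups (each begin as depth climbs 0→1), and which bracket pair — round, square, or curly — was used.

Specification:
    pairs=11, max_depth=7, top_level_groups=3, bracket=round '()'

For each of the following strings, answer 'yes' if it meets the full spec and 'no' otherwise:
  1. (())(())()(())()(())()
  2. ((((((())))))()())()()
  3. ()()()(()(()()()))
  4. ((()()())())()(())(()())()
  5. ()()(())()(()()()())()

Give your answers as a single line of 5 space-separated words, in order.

String 1 '(())(())()(())()(())()': depth seq [1 2 1 0 1 2 1 0 1 0 1 2 1 0 1 0 1 2 1 0 1 0]
  -> pairs=11 depth=2 groups=7 -> no
String 2 '((((((())))))()())()()': depth seq [1 2 3 4 5 6 7 6 5 4 3 2 1 2 1 2 1 0 1 0 1 0]
  -> pairs=11 depth=7 groups=3 -> yes
String 3 '()()()(()(()()()))': depth seq [1 0 1 0 1 0 1 2 1 2 3 2 3 2 3 2 1 0]
  -> pairs=9 depth=3 groups=4 -> no
String 4 '((()()())())()(())(()())()': depth seq [1 2 3 2 3 2 3 2 1 2 1 0 1 0 1 2 1 0 1 2 1 2 1 0 1 0]
  -> pairs=13 depth=3 groups=5 -> no
String 5 '()()(())()(()()()())()': depth seq [1 0 1 0 1 2 1 0 1 0 1 2 1 2 1 2 1 2 1 0 1 0]
  -> pairs=11 depth=2 groups=6 -> no

Answer: no yes no no no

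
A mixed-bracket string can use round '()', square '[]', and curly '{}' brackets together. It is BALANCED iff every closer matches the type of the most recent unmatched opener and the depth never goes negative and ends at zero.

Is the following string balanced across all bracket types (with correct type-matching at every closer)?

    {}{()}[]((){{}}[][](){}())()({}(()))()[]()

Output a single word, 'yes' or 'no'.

Answer: yes

Derivation:
pos 0: push '{'; stack = {
pos 1: '}' matches '{'; pop; stack = (empty)
pos 2: push '{'; stack = {
pos 3: push '('; stack = {(
pos 4: ')' matches '('; pop; stack = {
pos 5: '}' matches '{'; pop; stack = (empty)
pos 6: push '['; stack = [
pos 7: ']' matches '['; pop; stack = (empty)
pos 8: push '('; stack = (
pos 9: push '('; stack = ((
pos 10: ')' matches '('; pop; stack = (
pos 11: push '{'; stack = ({
pos 12: push '{'; stack = ({{
pos 13: '}' matches '{'; pop; stack = ({
pos 14: '}' matches '{'; pop; stack = (
pos 15: push '['; stack = ([
pos 16: ']' matches '['; pop; stack = (
pos 17: push '['; stack = ([
pos 18: ']' matches '['; pop; stack = (
pos 19: push '('; stack = ((
pos 20: ')' matches '('; pop; stack = (
pos 21: push '{'; stack = ({
pos 22: '}' matches '{'; pop; stack = (
pos 23: push '('; stack = ((
pos 24: ')' matches '('; pop; stack = (
pos 25: ')' matches '('; pop; stack = (empty)
pos 26: push '('; stack = (
pos 27: ')' matches '('; pop; stack = (empty)
pos 28: push '('; stack = (
pos 29: push '{'; stack = ({
pos 30: '}' matches '{'; pop; stack = (
pos 31: push '('; stack = ((
pos 32: push '('; stack = (((
pos 33: ')' matches '('; pop; stack = ((
pos 34: ')' matches '('; pop; stack = (
pos 35: ')' matches '('; pop; stack = (empty)
pos 36: push '('; stack = (
pos 37: ')' matches '('; pop; stack = (empty)
pos 38: push '['; stack = [
pos 39: ']' matches '['; pop; stack = (empty)
pos 40: push '('; stack = (
pos 41: ')' matches '('; pop; stack = (empty)
end: stack empty → VALID
Verdict: properly nested → yes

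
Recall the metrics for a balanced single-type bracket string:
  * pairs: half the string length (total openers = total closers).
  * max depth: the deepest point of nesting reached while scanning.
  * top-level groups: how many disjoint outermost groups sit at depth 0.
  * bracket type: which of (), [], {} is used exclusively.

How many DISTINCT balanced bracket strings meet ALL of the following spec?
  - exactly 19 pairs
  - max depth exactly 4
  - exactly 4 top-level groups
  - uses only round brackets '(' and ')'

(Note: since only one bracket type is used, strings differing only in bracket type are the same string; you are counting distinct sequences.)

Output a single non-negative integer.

Spec: pairs=19 depth=4 groups=4
Count(depth <= 4) = 37440396
Count(depth <= 3) = 2990080
Count(depth == 4) = 37440396 - 2990080 = 34450316

Answer: 34450316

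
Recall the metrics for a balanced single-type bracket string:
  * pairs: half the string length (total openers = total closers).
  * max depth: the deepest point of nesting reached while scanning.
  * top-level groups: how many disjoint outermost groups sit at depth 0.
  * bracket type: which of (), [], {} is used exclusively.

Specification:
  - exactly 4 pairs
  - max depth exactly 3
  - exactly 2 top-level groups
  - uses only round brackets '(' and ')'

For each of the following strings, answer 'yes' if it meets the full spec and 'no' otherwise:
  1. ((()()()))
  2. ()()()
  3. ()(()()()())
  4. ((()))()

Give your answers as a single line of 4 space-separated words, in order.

String 1 '((()()()))': depth seq [1 2 3 2 3 2 3 2 1 0]
  -> pairs=5 depth=3 groups=1 -> no
String 2 '()()()': depth seq [1 0 1 0 1 0]
  -> pairs=3 depth=1 groups=3 -> no
String 3 '()(()()()())': depth seq [1 0 1 2 1 2 1 2 1 2 1 0]
  -> pairs=6 depth=2 groups=2 -> no
String 4 '((()))()': depth seq [1 2 3 2 1 0 1 0]
  -> pairs=4 depth=3 groups=2 -> yes

Answer: no no no yes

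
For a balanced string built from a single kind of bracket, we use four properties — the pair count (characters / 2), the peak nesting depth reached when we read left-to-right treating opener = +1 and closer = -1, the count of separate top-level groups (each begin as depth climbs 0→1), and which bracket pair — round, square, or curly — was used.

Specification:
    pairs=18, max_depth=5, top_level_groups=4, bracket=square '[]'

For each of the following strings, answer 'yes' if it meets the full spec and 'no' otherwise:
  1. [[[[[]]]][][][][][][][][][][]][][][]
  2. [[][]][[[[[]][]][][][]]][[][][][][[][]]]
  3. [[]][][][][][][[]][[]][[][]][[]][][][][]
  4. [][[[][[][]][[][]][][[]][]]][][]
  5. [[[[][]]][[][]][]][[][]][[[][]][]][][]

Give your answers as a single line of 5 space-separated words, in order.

Answer: yes no no no no

Derivation:
String 1 '[[[[[]]]][][][][][][][][][][]][][][]': depth seq [1 2 3 4 5 4 3 2 1 2 1 2 1 2 1 2 1 2 1 2 1 2 1 2 1 2 1 2 1 0 1 0 1 0 1 0]
  -> pairs=18 depth=5 groups=4 -> yes
String 2 '[[][]][[[[[]][]][][][]]][[][][][][[][]]]': depth seq [1 2 1 2 1 0 1 2 3 4 5 4 3 4 3 2 3 2 3 2 3 2 1 0 1 2 1 2 1 2 1 2 1 2 3 2 3 2 1 0]
  -> pairs=20 depth=5 groups=3 -> no
String 3 '[[]][][][][][][[]][[]][[][]][[]][][][][]': depth seq [1 2 1 0 1 0 1 0 1 0 1 0 1 0 1 2 1 0 1 2 1 0 1 2 1 2 1 0 1 2 1 0 1 0 1 0 1 0 1 0]
  -> pairs=20 depth=2 groups=14 -> no
String 4 '[][[[][[][]][[][]][][[]][]]][][]': depth seq [1 0 1 2 3 2 3 4 3 4 3 2 3 4 3 4 3 2 3 2 3 4 3 2 3 2 1 0 1 0 1 0]
  -> pairs=16 depth=4 groups=4 -> no
String 5 '[[[[][]]][[][]][]][[][]][[[][]][]][][]': depth seq [1 2 3 4 3 4 3 2 1 2 3 2 3 2 1 2 1 0 1 2 1 2 1 0 1 2 3 2 3 2 1 2 1 0 1 0 1 0]
  -> pairs=19 depth=4 groups=5 -> no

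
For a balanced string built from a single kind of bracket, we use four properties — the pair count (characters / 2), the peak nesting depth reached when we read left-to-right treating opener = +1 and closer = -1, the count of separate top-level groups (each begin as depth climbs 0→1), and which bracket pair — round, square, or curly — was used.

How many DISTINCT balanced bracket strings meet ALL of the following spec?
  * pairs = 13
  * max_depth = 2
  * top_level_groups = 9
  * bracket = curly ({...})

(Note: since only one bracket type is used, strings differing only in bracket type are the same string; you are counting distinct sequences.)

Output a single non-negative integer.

Answer: 495

Derivation:
Spec: pairs=13 depth=2 groups=9
Count(depth <= 2) = 495
Count(depth <= 1) = 0
Count(depth == 2) = 495 - 0 = 495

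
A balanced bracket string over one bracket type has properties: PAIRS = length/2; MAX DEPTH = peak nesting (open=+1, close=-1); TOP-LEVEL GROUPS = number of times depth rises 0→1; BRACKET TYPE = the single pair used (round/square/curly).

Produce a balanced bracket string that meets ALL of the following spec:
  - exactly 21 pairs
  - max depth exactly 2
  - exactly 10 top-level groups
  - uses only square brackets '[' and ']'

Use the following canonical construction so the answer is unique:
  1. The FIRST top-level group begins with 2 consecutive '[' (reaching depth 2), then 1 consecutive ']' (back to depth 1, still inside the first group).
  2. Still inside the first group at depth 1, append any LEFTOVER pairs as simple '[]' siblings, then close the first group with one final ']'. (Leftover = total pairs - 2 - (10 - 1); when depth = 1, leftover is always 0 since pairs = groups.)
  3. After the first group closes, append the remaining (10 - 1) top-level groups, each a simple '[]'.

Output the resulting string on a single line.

Answer: [[][][][][][][][][][][]][][][][][][][][][]

Derivation:
Spec: pairs=21 depth=2 groups=10
Leftover pairs = 21 - 2 - (10-1) = 10
First group: deep chain of depth 2 + 10 sibling pairs
Remaining 9 groups: simple '[]' each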